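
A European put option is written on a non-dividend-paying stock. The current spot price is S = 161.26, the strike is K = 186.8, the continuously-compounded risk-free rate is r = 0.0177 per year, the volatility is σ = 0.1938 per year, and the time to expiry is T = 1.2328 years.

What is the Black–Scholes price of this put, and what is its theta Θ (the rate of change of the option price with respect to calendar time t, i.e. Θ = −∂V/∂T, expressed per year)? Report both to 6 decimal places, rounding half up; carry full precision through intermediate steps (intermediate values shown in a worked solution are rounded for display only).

price = 27.905315
Θ = -2.575826

σ√T = 0.1938·√1.2328 = 0.215179
d₁ = (ln(S/K) + (r+σ²/2)T) / (σ√T) = (ln(161.26/186.8) + (0.0177+0.1938²/2)·1.2328) / 0.215179 = (-0.147021 + 0.044972) / 0.215179 = -0.474251
d₂ = d₁ − σ√T = -0.474251 − 0.215179 = -0.689430
e^{−rT} = e^{−0.0177·1.2328} = 0.978416
N(−d₁) = 0.682340,  N(−d₂) = 0.754724
Put price V = K·e^{−rT}·N(−d₂) − S·N(−d₁) = 137.939408 − 110.034092 = 27.905315
φ(d₁) = (1/√(2π))·e^{−d₁²/2} = 0.356509
Θ = −S·φ(d₁)·σ/(2√T) + r·K·e^{−rT}·N(−d₂) = −5.017353 + 2.441528 = -2.575826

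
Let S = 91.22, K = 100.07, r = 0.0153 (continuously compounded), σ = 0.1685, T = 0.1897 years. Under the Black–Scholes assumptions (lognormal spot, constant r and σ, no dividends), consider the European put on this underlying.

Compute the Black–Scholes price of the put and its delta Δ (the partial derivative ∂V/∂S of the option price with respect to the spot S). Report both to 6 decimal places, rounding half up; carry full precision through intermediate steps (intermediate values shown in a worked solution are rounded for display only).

σ√T = 0.1685·√0.1897 = 0.073389
d₁ = (ln(S/K) + (r+σ²/2)T) / (σ√T) = (ln(91.22/100.07) + (0.0153+0.1685²/2)·0.1897) / 0.073389 = (-0.092596 + 0.005595) / 0.073389 = -1.185461
d₂ = d₁ − σ√T = -1.185461 − 0.073389 = -1.258851
e^{−rT} = e^{−0.0153·0.1897} = 0.997102
N(−d₁) = 0.882082,  N(−d₂) = 0.895958
Put price V = K·e^{−rT}·N(−d₂) − S·N(−d₁) = 89.398660 − 80.463564 = 8.935095
Δ = −N(−d₁) = -0.882082

price = 8.935095
Δ = -0.882082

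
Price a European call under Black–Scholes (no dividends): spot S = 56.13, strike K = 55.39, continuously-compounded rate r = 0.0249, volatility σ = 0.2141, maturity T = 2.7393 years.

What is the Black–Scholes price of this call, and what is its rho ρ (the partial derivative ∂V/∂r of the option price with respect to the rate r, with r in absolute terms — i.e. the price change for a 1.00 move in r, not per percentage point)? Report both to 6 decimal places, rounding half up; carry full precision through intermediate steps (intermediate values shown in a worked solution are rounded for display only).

price = 9.978219
ρ = 73.844672

σ√T = 0.2141·√2.7393 = 0.354353
d₁ = (ln(S/K) + (r+σ²/2)T) / (σ√T) = (ln(56.13/55.39) + (0.0249+0.2141²/2)·2.7393) / 0.354353 = (0.013271 + 0.130992) / 0.354353 = 0.407116
d₂ = d₁ − σ√T = 0.407116 − 0.354353 = 0.052763
e^{−rT} = e^{−0.0249·2.7393} = 0.934066
N(d₁) = 0.658039,  N(d₂) = 0.521040
Call price V = S·N(d₁) − K·e^{−rT}·N(d₂) = 36.935716 − 26.957497 = 9.978219
ρ = K·T·e^{−rT}·N(d₂) = 73.844672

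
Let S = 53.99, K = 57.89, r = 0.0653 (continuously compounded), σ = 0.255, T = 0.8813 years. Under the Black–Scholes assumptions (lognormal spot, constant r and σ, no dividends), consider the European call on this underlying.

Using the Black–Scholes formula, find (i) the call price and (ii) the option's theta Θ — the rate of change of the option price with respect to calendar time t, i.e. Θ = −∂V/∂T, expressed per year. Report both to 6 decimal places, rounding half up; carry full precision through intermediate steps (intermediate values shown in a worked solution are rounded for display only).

σ√T = 0.255·√0.8813 = 0.239388
d₁ = (ln(S/K) + (r+σ²/2)T) / (σ√T) = (ln(53.99/57.89) + (0.0653+0.255²/2)·0.8813) / 0.239388 = (-0.069746 + 0.086202) / 0.239388 = 0.068743
d₂ = d₁ − σ√T = 0.068743 − 0.239388 = -0.170644
e^{−rT} = e^{−0.0653·0.8813} = 0.944076
N(d₁) = 0.527403,  N(d₂) = 0.432252
Call price V = S·N(d₁) − K·e^{−rT}·N(d₂) = 28.474492 − 23.623655 = 4.850837
φ(d₁) = (1/√(2π))·e^{−d₁²/2} = 0.398001
Θ = −S·φ(d₁)·σ/(2√T) − r·K·e^{−rT}·N(d₂) = −2.918405 − 1.542625 = -4.461029

price = 4.850837
Θ = -4.461029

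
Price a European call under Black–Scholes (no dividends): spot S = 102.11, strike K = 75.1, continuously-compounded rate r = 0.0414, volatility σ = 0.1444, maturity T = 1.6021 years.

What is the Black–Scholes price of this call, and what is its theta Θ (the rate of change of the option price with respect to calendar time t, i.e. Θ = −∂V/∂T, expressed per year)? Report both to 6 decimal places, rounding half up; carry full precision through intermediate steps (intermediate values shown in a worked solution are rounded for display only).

price = 31.945973
Θ = -3.073355

σ√T = 0.1444·√1.6021 = 0.182773
d₁ = (ln(S/K) + (r+σ²/2)T) / (σ√T) = (ln(102.11/75.1) + (0.0414+0.1444²/2)·1.6021) / 0.182773 = (0.307230 + 0.083030) / 0.182773 = 2.135217
d₂ = d₁ − σ√T = 2.135217 − 0.182773 = 1.952444
e^{−rT} = e^{−0.0414·1.6021} = 0.935825
N(d₁) = 0.983628,  N(d₂) = 0.974557
Call price V = S·N(d₁) − K·e^{−rT}·N(d₂) = 100.438292 − 68.492319 = 31.945973
φ(d₁) = (1/√(2π))·e^{−d₁²/2} = 0.040823
Θ = −S·φ(d₁)·σ/(2√T) − r·K·e^{−rT}·N(d₂) = −0.237773 − 2.835582 = -3.073355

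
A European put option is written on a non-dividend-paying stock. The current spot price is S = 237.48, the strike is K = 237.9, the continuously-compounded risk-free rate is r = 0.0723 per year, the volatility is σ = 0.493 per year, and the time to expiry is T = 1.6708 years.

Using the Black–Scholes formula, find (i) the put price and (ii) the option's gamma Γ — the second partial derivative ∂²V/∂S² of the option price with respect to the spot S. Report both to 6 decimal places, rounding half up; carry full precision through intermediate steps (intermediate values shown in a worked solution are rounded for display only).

σ√T = 0.493·√1.6708 = 0.637249
d₁ = (ln(S/K) + (r+σ²/2)T) / (σ√T) = (ln(237.48/237.9) + (0.0723+0.493²/2)·1.6708) / 0.637249 = (-0.001767 + 0.323842) / 0.637249 = 0.505415
d₂ = d₁ − σ√T = 0.505415 − 0.637249 = -0.131834
e^{−rT} = e^{−0.0723·1.6708} = 0.886212
N(−d₁) = 0.306634,  N(−d₂) = 0.552442
Put price V = K·e^{−rT}·N(−d₂) − S·N(−d₁) = 116.471355 − 72.819399 = 43.651956
φ(d₁) = (1/√(2π))·e^{−d₁²/2} = 0.351108
Γ = φ(d₁) / (S·σ·√T) = 0.002320

price = 43.651956
Γ = 0.002320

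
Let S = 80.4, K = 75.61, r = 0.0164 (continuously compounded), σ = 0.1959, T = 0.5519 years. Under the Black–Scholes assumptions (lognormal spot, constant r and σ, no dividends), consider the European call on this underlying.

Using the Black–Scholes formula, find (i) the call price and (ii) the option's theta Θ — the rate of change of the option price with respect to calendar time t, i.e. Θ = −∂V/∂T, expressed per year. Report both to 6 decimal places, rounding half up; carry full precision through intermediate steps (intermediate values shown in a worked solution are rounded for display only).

σ√T = 0.1959·√0.5519 = 0.145534
d₁ = (ln(S/K) + (r+σ²/2)T) / (σ√T) = (ln(80.4/75.61) + (0.0164+0.1959²/2)·0.5519) / 0.145534 = (0.061426 + 0.019641) / 0.145534 = 0.557030
d₂ = d₁ − σ√T = 0.557030 − 0.145534 = 0.411496
e^{−rT} = e^{−0.0164·0.5519} = 0.990990
N(d₁) = 0.711247,  N(d₂) = 0.659646
Call price V = S·N(d₁) − K·e^{−rT}·N(d₂) = 57.184227 − 49.426409 = 7.757819
φ(d₁) = (1/√(2π))·e^{−d₁²/2} = 0.341612
Θ = −S·φ(d₁)·σ/(2√T) − r·K·e^{−rT}·N(d₂) = −3.621290 − 0.810593 = -4.431883

price = 7.757819
Θ = -4.431883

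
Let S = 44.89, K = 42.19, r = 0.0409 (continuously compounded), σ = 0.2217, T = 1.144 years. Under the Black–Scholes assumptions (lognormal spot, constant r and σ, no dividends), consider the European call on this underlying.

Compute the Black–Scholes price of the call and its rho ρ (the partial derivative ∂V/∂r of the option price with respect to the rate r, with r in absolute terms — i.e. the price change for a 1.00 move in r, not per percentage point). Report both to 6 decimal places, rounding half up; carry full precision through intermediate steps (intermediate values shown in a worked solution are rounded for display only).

price = 6.745920
ρ = 29.164860

σ√T = 0.2217·√1.144 = 0.237126
d₁ = (ln(S/K) + (r+σ²/2)T) / (σ√T) = (ln(44.89/42.19) + (0.0409+0.2217²/2)·1.144) / 0.237126 = (0.062032 + 0.074904) / 0.237126 = 0.577482
d₂ = d₁ − σ√T = 0.577482 − 0.237126 = 0.340356
e^{−rT} = e^{−0.0409·1.144} = 0.954288
N(d₁) = 0.718193,  N(d₂) = 0.633206
Call price V = S·N(d₁) − K·e^{−rT}·N(d₂) = 32.239679 − 25.493759 = 6.745920
ρ = K·T·e^{−rT}·N(d₂) = 29.164860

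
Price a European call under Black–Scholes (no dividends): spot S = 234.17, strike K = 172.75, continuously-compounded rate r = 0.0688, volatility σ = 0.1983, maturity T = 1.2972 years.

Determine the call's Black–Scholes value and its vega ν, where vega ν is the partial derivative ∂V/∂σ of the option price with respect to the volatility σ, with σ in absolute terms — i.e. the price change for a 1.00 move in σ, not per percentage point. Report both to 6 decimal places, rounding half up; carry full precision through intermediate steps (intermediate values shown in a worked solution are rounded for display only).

price = 76.882649
ν = 19.043571

σ√T = 0.1983·√1.2972 = 0.225853
d₁ = (ln(S/K) + (r+σ²/2)T) / (σ√T) = (ln(234.17/172.75) + (0.0688+0.1983²/2)·1.2972) / 0.225853 = (0.304202 + 0.114752) / 0.225853 = 1.854984
d₂ = d₁ − σ√T = 1.854984 − 0.225853 = 1.629131
e^{−rT} = e^{−0.0688·1.2972} = 0.914619
N(d₁) = 0.968201,  N(d₂) = 0.948357
Call price V = S·N(d₁) − K·e^{−rT}·N(d₂) = 226.723573 − 149.840924 = 76.882649
φ(d₁) = (1/√(2π))·e^{−d₁²/2} = 0.071403
ν = S·φ(d₁)·√T = 19.043571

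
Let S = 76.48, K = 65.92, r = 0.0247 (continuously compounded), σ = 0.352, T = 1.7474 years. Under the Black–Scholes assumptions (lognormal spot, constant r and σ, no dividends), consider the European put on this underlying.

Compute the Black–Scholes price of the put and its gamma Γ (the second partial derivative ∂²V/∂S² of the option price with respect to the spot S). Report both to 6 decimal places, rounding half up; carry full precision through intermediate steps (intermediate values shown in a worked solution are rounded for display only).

σ√T = 0.352·√1.7474 = 0.465306
d₁ = (ln(S/K) + (r+σ²/2)T) / (σ√T) = (ln(76.48/65.92) + (0.0247+0.352²/2)·1.7474) / 0.465306 = (0.148587 + 0.151416) / 0.465306 = 0.644743
d₂ = d₁ − σ√T = 0.644743 − 0.465306 = 0.179437
e^{−rT} = e^{−0.0247·1.7474} = 0.957757
N(−d₁) = 0.259547,  N(−d₂) = 0.428797
Put price V = K·e^{−rT}·N(−d₂) − S·N(−d₁) = 27.072269 − 19.850135 = 7.222134
φ(d₁) = (1/√(2π))·e^{−d₁²/2} = 0.324073
Γ = φ(d₁) / (S·σ·√T) = 0.009107

price = 7.222134
Γ = 0.009107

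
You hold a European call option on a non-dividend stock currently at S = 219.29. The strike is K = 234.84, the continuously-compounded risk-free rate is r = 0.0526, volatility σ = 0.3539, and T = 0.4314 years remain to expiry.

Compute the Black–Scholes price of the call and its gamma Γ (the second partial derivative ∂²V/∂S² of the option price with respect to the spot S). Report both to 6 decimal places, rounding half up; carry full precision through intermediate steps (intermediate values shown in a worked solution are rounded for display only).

σ√T = 0.3539·√0.4314 = 0.232445
d₁ = (ln(S/K) + (r+σ²/2)T) / (σ√T) = (ln(219.29/234.84) + (0.0526+0.3539²/2)·0.4314) / 0.232445 = (-0.068509 + 0.049707) / 0.232445 = -0.080889
d₂ = d₁ − σ√T = -0.080889 − 0.232445 = -0.313335
e^{−rT} = e^{−0.0526·0.4314} = 0.977564
N(d₁) = 0.467765,  N(d₂) = 0.377013
Call price V = S·N(d₁) − K·e^{−rT}·N(d₂) = 102.576181 − 86.551345 = 16.024836
φ(d₁) = (1/√(2π))·e^{−d₁²/2} = 0.397639
Γ = φ(d₁) / (S·σ·√T) = 0.007801

price = 16.024836
Γ = 0.007801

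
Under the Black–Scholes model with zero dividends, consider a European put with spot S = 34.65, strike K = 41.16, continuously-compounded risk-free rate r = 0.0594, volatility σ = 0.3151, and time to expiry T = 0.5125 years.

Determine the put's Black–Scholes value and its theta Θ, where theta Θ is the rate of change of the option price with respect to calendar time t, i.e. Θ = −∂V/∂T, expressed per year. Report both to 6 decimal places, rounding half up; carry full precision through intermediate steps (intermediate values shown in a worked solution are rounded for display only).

price = 6.622414
Θ = -0.835942

σ√T = 0.3151·√0.5125 = 0.225577
d₁ = (ln(S/K) + (r+σ²/2)T) / (σ√T) = (ln(34.65/41.16) + (0.0594+0.3151²/2)·0.5125) / 0.225577 = (-0.172169 + 0.055885) / 0.225577 = -0.515496
d₂ = d₁ − σ√T = -0.515496 − 0.225577 = -0.741073
e^{−rT} = e^{−0.0594·0.5125} = 0.970016
N(−d₁) = 0.696897,  N(−d₂) = 0.770675
Put price V = K·e^{−rT}·N(−d₂) − S·N(−d₁) = 30.769885 − 24.147470 = 6.622414
φ(d₁) = (1/√(2π))·e^{−d₁²/2} = 0.349306
Θ = −S·φ(d₁)·σ/(2√T) + r·K·e^{−rT}·N(−d₂) = −2.663673 + 1.827731 = -0.835942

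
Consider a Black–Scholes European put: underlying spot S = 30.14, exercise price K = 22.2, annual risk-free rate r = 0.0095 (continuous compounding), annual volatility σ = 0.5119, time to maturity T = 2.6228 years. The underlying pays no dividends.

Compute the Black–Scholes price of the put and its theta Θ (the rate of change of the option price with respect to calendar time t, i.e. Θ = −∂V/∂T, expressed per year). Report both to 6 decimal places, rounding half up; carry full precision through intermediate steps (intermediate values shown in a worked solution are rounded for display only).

price = 4.692866
Θ = -1.260952

σ√T = 0.5119·√2.6228 = 0.829025
d₁ = (ln(S/K) + (r+σ²/2)T) / (σ√T) = (ln(30.14/22.2) + (0.0095+0.5119²/2)·2.6228) / 0.829025 = (0.305761 + 0.368558) / 0.829025 = 0.813388
d₂ = d₁ − σ√T = 0.813388 − 0.829025 = -0.015637
e^{−rT} = e^{−0.0095·2.6228} = 0.975391
N(−d₁) = 0.207998,  N(−d₂) = 0.506238
Put price V = K·e^{−rT}·N(−d₂) − S·N(−d₁) = 10.961923 − 6.269057 = 4.692866
φ(d₁) = (1/√(2π))·e^{−d₁²/2} = 0.286580
Θ = −S·φ(d₁)·σ/(2√T) + r·K·e^{−rT}·N(−d₂) = −1.365090 + 0.104138 = -1.260952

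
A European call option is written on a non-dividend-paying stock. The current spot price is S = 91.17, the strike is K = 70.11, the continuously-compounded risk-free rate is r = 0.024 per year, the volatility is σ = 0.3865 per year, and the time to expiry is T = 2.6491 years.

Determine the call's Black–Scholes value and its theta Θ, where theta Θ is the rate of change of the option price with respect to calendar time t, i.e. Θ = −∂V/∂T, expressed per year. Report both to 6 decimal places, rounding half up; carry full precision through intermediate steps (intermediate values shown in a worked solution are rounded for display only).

σ√T = 0.3865·√2.6491 = 0.629070
d₁ = (ln(S/K) + (r+σ²/2)T) / (σ√T) = (ln(91.17/70.11) + (0.024+0.3865²/2)·2.6491) / 0.629070 = (0.262660 + 0.261443) / 0.629070 = 0.833140
d₂ = d₁ − σ√T = 0.833140 − 0.629070 = 0.204071
e^{−rT} = e^{−0.024·2.6491} = 0.938401
N(d₁) = 0.797617,  N(d₂) = 0.580851
Call price V = S·N(d₁) − K·e^{−rT}·N(d₂) = 72.718756 − 38.214909 = 34.503847
φ(d₁) = (1/√(2π))·e^{−d₁²/2} = 0.281957
Θ = −S·φ(d₁)·σ/(2√T) − r·K·e^{−rT}·N(d₂) = −3.052148 − 0.917158 = -3.969306

price = 34.503847
Θ = -3.969306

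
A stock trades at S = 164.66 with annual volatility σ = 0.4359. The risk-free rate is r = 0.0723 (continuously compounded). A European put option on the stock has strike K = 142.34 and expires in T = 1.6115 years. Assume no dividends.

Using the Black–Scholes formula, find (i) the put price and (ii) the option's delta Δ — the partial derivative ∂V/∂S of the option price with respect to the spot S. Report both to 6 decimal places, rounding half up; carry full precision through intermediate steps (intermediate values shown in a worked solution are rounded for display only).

σ√T = 0.4359·√1.6115 = 0.553353
d₁ = (ln(S/K) + (r+σ²/2)T) / (σ√T) = (ln(164.66/142.34) + (0.0723+0.4359²/2)·1.6115) / 0.553353 = (0.145664 + 0.269611) / 0.553353 = 0.750471
d₂ = d₁ − σ√T = 0.750471 − 0.553353 = 0.197118
e^{−rT} = e^{−0.0723·1.6115} = 0.890020
N(−d₁) = 0.226485,  N(−d₂) = 0.421867
Put price V = K·e^{−rT}·N(−d₂) − S·N(−d₁) = 53.444457 − 37.293102 = 16.151355
Δ = −N(−d₁) = -0.226485

price = 16.151355
Δ = -0.226485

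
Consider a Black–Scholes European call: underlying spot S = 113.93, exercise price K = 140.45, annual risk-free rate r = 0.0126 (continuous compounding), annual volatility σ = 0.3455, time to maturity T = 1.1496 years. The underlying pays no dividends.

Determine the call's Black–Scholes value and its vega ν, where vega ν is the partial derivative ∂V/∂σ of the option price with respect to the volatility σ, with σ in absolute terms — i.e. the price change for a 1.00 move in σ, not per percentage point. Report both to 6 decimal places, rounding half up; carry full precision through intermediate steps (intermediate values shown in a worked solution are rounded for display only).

σ√T = 0.3455·√1.1496 = 0.370443
d₁ = (ln(S/K) + (r+σ²/2)T) / (σ√T) = (ln(113.93/140.45) + (0.0126+0.3455²/2)·1.1496) / 0.370443 = (-0.209267 + 0.083099) / 0.370443 = -0.340588
d₂ = d₁ − σ√T = -0.340588 − 0.370443 = -0.711031
e^{−rT} = e^{−0.0126·1.1496} = 0.985619
N(d₁) = 0.366707,  N(d₂) = 0.238533
Call price V = S·N(d₁) − K·e^{−rT}·N(d₂) = 41.778927 − 33.020126 = 8.758801
φ(d₁) = (1/√(2π))·e^{−d₁²/2} = 0.376462
ν = S·φ(d₁)·√T = 45.986723

price = 8.758801
ν = 45.986723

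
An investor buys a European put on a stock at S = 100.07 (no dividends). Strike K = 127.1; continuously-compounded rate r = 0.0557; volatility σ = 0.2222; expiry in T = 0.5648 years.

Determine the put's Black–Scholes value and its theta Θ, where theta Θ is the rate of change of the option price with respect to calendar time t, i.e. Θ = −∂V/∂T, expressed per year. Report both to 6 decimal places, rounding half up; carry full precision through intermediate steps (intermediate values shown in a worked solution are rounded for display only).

σ√T = 0.2222·√0.5648 = 0.166990
d₁ = (ln(S/K) + (r+σ²/2)T) / (σ√T) = (ln(100.07/127.1) + (0.0557+0.2222²/2)·0.5648) / 0.166990 = (-0.239104 + 0.045402) / 0.166990 = -1.159959
d₂ = d₁ − σ√T = -1.159959 − 0.166990 = -1.326949
e^{−rT} = e^{−0.0557·0.5648} = 0.969030
N(−d₁) = 0.876967,  N(−d₂) = 0.907737
Put price V = K·e^{−rT}·N(−d₂) − S·N(−d₁) = 111.800335 − 87.758115 = 24.042220
φ(d₁) = (1/√(2π))·e^{−d₁²/2} = 0.203581
Θ = −S·φ(d₁)·σ/(2√T) + r·K·e^{−rT}·N(−d₂) = −3.011674 + 6.227279 = 3.215605

price = 24.042220
Θ = 3.215605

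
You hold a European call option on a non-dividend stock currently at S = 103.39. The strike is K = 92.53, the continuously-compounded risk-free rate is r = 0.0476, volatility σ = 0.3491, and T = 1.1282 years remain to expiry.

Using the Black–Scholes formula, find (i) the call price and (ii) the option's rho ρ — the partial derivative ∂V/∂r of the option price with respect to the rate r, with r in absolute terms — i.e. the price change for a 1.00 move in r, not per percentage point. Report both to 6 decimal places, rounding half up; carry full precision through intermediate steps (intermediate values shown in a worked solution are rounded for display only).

σ√T = 0.3491·√1.1282 = 0.370803
d₁ = (ln(S/K) + (r+σ²/2)T) / (σ√T) = (ln(103.39/92.53) + (0.0476+0.3491²/2)·1.1282) / 0.370803 = (0.110975 + 0.122450) / 0.370803 = 0.629513
d₂ = d₁ − σ√T = 0.629513 − 0.370803 = 0.258710
e^{−rT} = e^{−0.0476·1.1282} = 0.947714
N(d₁) = 0.735493,  N(d₂) = 0.602070
Call price V = S·N(d₁) − K·e^{−rT}·N(d₂) = 76.042646 − 52.796758 = 23.245888
ρ = K·T·e^{−rT}·N(d₂) = 59.565302

price = 23.245888
ρ = 59.565302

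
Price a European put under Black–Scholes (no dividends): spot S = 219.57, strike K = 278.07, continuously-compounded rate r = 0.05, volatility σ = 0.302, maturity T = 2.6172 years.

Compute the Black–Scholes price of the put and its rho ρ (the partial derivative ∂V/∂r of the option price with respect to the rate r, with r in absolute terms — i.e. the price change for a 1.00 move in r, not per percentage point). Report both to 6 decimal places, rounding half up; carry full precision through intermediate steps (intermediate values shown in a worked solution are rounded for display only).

σ√T = 0.302·√2.6172 = 0.488568
d₁ = (ln(S/K) + (r+σ²/2)T) / (σ√T) = (ln(219.57/278.07) + (0.05+0.302²/2)·2.6172) / 0.488568 = (-0.236202 + 0.250210) / 0.488568 = 0.028671
d₂ = d₁ − σ√T = 0.028671 − 0.488568 = -0.459897
e^{−rT} = e^{−0.05·2.6172} = 0.877341
N(−d₁) = 0.488563,  N(−d₂) = 0.677205
Put price V = K·e^{−rT}·N(−d₂) − S·N(−d₁) = 165.212369 − 107.273883 = 57.938486
ρ = −K·T·e^{−rT}·N(−d₂) = -432.393812

price = 57.938486
ρ = -432.393812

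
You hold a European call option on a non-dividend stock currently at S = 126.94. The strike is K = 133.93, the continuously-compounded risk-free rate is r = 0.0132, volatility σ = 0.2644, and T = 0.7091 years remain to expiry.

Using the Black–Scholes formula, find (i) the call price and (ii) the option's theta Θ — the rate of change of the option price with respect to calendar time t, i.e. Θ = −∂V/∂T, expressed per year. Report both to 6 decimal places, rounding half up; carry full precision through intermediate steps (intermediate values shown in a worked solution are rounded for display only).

price = 8.860765
Θ = -8.582549

σ√T = 0.2644·√0.7091 = 0.222646
d₁ = (ln(S/K) + (r+σ²/2)T) / (σ√T) = (ln(126.94/133.93) + (0.0132+0.2644²/2)·0.7091) / 0.222646 = (-0.053603 + 0.034146) / 0.222646 = -0.087390
d₂ = d₁ − σ√T = -0.087390 − 0.222646 = -0.310036
e^{−rT} = e^{−0.0132·0.7091} = 0.990684
N(d₁) = 0.465181,  N(d₂) = 0.378267
Call price V = S·N(d₁) − K·e^{−rT}·N(d₂) = 59.050064 − 50.189298 = 8.860765
φ(d₁) = (1/√(2π))·e^{−d₁²/2} = 0.397422
Θ = −S·φ(d₁)·σ/(2√T) − r·K·e^{−rT}·N(d₂) = −7.920050 − 0.662499 = -8.582549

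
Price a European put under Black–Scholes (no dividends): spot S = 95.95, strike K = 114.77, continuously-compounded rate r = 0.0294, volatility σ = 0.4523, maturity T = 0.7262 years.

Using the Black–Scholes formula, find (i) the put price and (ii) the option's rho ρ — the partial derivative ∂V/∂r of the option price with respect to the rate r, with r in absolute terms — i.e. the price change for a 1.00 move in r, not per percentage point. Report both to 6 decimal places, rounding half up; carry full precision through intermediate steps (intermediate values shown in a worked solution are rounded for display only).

price = 25.408976
ρ = -59.264682

σ√T = 0.4523·√0.7262 = 0.385438
d₁ = (ln(S/K) + (r+σ²/2)T) / (σ√T) = (ln(95.95/114.77) + (0.0294+0.4523²/2)·0.7262) / 0.385438 = (-0.179103 + 0.095632) / 0.385438 = -0.216562
d₂ = d₁ − σ√T = -0.216562 − 0.385438 = -0.602000
e^{−rT} = e^{−0.0294·0.7262} = 0.978876
N(−d₁) = 0.585725,  N(−d₂) = 0.726413
Put price V = K·e^{−rT}·N(−d₂) − S·N(−d₁) = 81.609311 − 56.200335 = 25.408976
ρ = −K·T·e^{−rT}·N(−d₂) = -59.264682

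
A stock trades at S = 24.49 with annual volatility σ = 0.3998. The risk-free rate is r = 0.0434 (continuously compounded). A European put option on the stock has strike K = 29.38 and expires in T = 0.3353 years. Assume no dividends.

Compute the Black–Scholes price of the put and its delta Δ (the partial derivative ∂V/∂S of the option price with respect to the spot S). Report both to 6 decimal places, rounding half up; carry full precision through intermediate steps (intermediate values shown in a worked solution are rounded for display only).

price = 5.308603
Δ = -0.728328

σ√T = 0.3998·√0.3353 = 0.231505
d₁ = (ln(S/K) + (r+σ²/2)T) / (σ√T) = (ln(24.49/29.38) + (0.0434+0.3998²/2)·0.3353) / 0.231505 = (-0.182049 + 0.041349) / 0.231505 = -0.607764
d₂ = d₁ − σ√T = -0.607764 − 0.231505 = -0.839268
e^{−rT} = e^{−0.0434·0.3353} = 0.985553
N(−d₁) = 0.728328,  N(−d₂) = 0.799341
Put price V = K·e^{−rT}·N(−d₂) − S·N(−d₁) = 23.145354 − 17.836751 = 5.308603
Δ = −N(−d₁) = -0.728328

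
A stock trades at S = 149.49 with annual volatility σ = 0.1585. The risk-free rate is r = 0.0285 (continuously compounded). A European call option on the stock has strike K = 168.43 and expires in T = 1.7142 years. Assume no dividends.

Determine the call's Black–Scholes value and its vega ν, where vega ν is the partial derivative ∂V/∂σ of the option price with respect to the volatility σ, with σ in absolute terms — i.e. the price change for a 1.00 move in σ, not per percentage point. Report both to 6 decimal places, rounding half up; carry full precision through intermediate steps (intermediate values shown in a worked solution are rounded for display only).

σ√T = 0.1585·√1.7142 = 0.207520
d₁ = (ln(S/K) + (r+σ²/2)T) / (σ√T) = (ln(149.49/168.43) + (0.0285+0.1585²/2)·1.7142) / 0.207520 = (-0.119291 + 0.070387) / 0.207520 = -0.235658
d₂ = d₁ − σ√T = -0.235658 − 0.207520 = -0.443178
e^{−rT} = e^{−0.0285·1.7142} = 0.952319
N(d₁) = 0.406849,  N(d₂) = 0.328818
Call price V = S·N(d₁) − K·e^{−rT}·N(d₂) = 60.819862 − 52.742214 = 8.077649
φ(d₁) = (1/√(2π))·e^{−d₁²/2} = 0.388017
ν = S·φ(d₁)·√T = 75.944049

price = 8.077649
ν = 75.944049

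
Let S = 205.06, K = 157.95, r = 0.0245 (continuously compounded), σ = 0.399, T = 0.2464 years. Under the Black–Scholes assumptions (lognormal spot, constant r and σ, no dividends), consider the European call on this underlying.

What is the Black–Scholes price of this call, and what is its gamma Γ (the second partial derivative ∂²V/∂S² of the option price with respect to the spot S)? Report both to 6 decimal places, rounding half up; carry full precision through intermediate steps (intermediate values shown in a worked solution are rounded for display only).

price = 49.514086
Γ = 0.003446

σ√T = 0.399·√0.2464 = 0.198058
d₁ = (ln(S/K) + (r+σ²/2)T) / (σ√T) = (ln(205.06/157.95) + (0.0245+0.399²/2)·0.2464) / 0.198058 = (0.261024 + 0.025650) / 0.198058 = 1.447424
d₂ = d₁ − σ√T = 1.447424 − 0.198058 = 1.249366
e^{−rT} = e^{−0.0245·0.2464} = 0.993981
N(d₁) = 0.926111,  N(d₂) = 0.894234
Call price V = S·N(d₁) − K·e^{−rT}·N(d₂) = 189.908298 − 140.394212 = 49.514086
φ(d₁) = (1/√(2π))·e^{−d₁²/2} = 0.139952
Γ = φ(d₁) / (S·σ·√T) = 0.003446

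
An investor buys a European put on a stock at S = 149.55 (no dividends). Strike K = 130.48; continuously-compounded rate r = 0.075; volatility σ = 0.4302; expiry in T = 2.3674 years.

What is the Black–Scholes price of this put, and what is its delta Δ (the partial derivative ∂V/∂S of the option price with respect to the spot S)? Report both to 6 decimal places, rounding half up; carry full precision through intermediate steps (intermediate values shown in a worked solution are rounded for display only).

σ√T = 0.4302·√2.3674 = 0.661921
d₁ = (ln(S/K) + (r+σ²/2)T) / (σ√T) = (ln(149.55/130.48) + (0.075+0.4302²/2)·2.3674) / 0.661921 = (0.136411 + 0.396625) / 0.661921 = 0.805286
d₂ = d₁ − σ√T = 0.805286 − 0.661921 = 0.143365
e^{−rT} = e^{−0.075·2.3674} = 0.837315
N(−d₁) = 0.210327,  N(−d₂) = 0.443001
Put price V = K·e^{−rT}·N(−d₂) − S·N(−d₁) = 48.399137 − 31.454465 = 16.944672
Δ = −N(−d₁) = -0.210327

price = 16.944672
Δ = -0.210327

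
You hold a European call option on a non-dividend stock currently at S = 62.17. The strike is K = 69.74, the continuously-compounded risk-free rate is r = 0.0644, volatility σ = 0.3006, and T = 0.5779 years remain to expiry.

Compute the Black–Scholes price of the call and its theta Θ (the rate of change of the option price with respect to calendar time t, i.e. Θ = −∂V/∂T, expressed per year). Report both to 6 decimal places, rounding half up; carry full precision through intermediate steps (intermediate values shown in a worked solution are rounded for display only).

price = 3.707789
Θ = -6.186012

σ√T = 0.3006·√0.5779 = 0.228515
d₁ = (ln(S/K) + (r+σ²/2)T) / (σ√T) = (ln(62.17/69.74) + (0.0644+0.3006²/2)·0.5779) / 0.228515 = (-0.114901 + 0.063326) / 0.228515 = -0.225696
d₂ = d₁ − σ√T = -0.225696 − 0.228515 = -0.454212
e^{−rT} = e^{−0.0644·0.5779} = 0.963467
N(d₁) = 0.410719,  N(d₂) = 0.324838
Call price V = S·N(d₁) − K·e^{−rT}·N(d₂) = 25.534386 − 21.826597 = 3.707789
φ(d₁) = (1/√(2π))·e^{−d₁²/2} = 0.388910
Θ = −S·φ(d₁)·σ/(2√T) − r·K·e^{−rT}·N(d₂) = −4.780379 − 1.405633 = -6.186012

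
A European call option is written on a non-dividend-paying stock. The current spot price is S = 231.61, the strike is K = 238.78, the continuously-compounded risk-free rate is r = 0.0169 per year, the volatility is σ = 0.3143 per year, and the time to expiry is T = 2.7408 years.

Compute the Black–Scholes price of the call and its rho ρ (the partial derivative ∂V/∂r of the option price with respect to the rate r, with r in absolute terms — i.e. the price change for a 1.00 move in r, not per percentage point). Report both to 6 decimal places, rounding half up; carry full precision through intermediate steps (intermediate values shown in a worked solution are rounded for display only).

price = 49.008466
ρ = 255.645241

σ√T = 0.3143·√2.7408 = 0.520335
d₁ = (ln(S/K) + (r+σ²/2)T) / (σ√T) = (ln(231.61/238.78) + (0.0169+0.3143²/2)·2.7408) / 0.520335 = (-0.030488 + 0.181694) / 0.520335 = 0.290594
d₂ = d₁ − σ√T = 0.290594 − 0.520335 = -0.229741
e^{−rT} = e^{−0.0169·2.7408} = 0.954737
N(d₁) = 0.614319,  N(d₂) = 0.409146
Call price V = S·N(d₁) − K·e^{−rT}·N(d₂) = 142.282415 − 93.273949 = 49.008466
ρ = K·T·e^{−rT}·N(d₂) = 255.645241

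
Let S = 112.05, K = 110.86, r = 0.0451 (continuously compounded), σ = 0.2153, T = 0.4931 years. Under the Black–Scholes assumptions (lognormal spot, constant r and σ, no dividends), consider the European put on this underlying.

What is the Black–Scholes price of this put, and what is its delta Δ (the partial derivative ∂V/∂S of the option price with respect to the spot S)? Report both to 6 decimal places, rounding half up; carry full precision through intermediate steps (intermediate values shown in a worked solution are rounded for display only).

price = 4.984899
Δ = -0.384642

σ√T = 0.2153·√0.4931 = 0.151186
d₁ = (ln(S/K) + (r+σ²/2)T) / (σ√T) = (ln(112.05/110.86) + (0.0451+0.2153²/2)·0.4931) / 0.151186 = (0.010677 + 0.033667) / 0.151186 = 0.293311
d₂ = d₁ − σ√T = 0.293311 − 0.151186 = 0.142125
e^{−rT} = e^{−0.0451·0.4931} = 0.978007
N(−d₁) = 0.384642,  N(−d₂) = 0.443491
Put price V = K·e^{−rT}·N(−d₂) − S·N(−d₁) = 48.084073 − 43.099174 = 4.984899
Δ = −N(−d₁) = -0.384642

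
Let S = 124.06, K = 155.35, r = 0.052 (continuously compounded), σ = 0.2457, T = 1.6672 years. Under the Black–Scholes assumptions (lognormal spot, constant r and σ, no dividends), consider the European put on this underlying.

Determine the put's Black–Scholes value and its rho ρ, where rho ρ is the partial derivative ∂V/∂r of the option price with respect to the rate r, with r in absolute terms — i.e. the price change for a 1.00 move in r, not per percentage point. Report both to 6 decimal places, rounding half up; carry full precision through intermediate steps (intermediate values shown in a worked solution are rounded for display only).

σ√T = 0.2457·√1.6672 = 0.317248
d₁ = (ln(S/K) + (r+σ²/2)T) / (σ√T) = (ln(124.06/155.35) + (0.052+0.2457²/2)·1.6672) / 0.317248 = (-0.224915 + 0.137018) / 0.317248 = -0.277063
d₂ = d₁ − σ√T = -0.277063 − 0.317248 = -0.594311
e^{−rT} = e^{−0.052·1.6672} = 0.916957
N(−d₁) = 0.609134,  N(−d₂) = 0.723848
Put price V = K·e^{−rT}·N(−d₂) − S·N(−d₁) = 103.111651 − 75.569186 = 27.542465
ρ = −K·T·e^{−rT}·N(−d₂) = -171.907744

price = 27.542465
ρ = -171.907744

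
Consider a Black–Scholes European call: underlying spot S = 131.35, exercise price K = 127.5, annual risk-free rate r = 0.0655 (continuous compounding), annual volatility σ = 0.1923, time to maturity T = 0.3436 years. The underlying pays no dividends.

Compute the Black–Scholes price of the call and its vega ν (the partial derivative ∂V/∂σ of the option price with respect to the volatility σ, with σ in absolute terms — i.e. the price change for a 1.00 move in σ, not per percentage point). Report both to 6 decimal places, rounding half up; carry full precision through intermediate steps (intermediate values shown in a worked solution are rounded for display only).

σ√T = 0.1923·√0.3436 = 0.112721
d₁ = (ln(S/K) + (r+σ²/2)T) / (σ√T) = (ln(131.35/127.5) + (0.0655+0.1923²/2)·0.3436) / 0.112721 = (0.029749 + 0.028859) / 0.112721 = 0.519937
d₂ = d₁ − σ√T = 0.519937 − 0.112721 = 0.407216
e^{−rT} = e^{−0.0655·0.3436} = 0.977746
N(d₁) = 0.698446,  N(d₂) = 0.658075
Call price V = S·N(d₁) − K·e^{−rT}·N(d₂) = 91.740931 − 82.037357 = 9.703574
φ(d₁) = (1/√(2π))·e^{−d₁²/2} = 0.348504
ν = S·φ(d₁)·√T = 26.832693

price = 9.703574
ν = 26.832693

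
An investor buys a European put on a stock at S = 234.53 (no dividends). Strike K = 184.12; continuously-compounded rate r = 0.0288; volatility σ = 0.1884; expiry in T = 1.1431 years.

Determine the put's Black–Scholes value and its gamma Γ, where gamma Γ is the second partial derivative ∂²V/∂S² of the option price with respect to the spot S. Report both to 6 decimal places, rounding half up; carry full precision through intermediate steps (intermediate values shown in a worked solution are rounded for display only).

price = 1.624799
Γ = 0.002885

σ√T = 0.1884·√1.1431 = 0.201429
d₁ = (ln(S/K) + (r+σ²/2)T) / (σ√T) = (ln(234.53/184.12) + (0.0288+0.1884²/2)·1.1431) / 0.201429 = (0.241996 + 0.053208) / 0.201429 = 1.465545
d₂ = d₁ − σ√T = 1.465545 − 0.201429 = 1.264116
e^{−rT} = e^{−0.0288·1.1431} = 0.967615
N(−d₁) = 0.071386,  N(−d₂) = 0.103094
Put price V = K·e^{−rT}·N(−d₂) − S·N(−d₁) = 18.366985 − 16.742186 = 1.624799
φ(d₁) = (1/√(2π))·e^{−d₁²/2} = 0.136306
Γ = φ(d₁) / (S·σ·√T) = 0.002885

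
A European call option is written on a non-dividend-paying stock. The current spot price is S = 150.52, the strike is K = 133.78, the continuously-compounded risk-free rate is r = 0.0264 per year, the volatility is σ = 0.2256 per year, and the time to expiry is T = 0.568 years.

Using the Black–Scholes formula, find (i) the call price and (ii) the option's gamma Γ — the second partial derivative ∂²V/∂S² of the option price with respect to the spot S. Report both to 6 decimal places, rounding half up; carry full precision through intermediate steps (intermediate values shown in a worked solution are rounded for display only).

price = 21.697845
Γ = 0.010708

σ√T = 0.2256·√0.568 = 0.170025
d₁ = (ln(S/K) + (r+σ²/2)T) / (σ√T) = (ln(150.52/133.78) + (0.0264+0.2256²/2)·0.568) / 0.170025 = (0.117899 + 0.029449) / 0.170025 = 0.866629
d₂ = d₁ − σ√T = 0.866629 − 0.170025 = 0.696604
e^{−rT} = e^{−0.0264·0.568} = 0.985117
N(d₁) = 0.806927,  N(d₂) = 0.756975
Call price V = S·N(d₁) − K·e^{−rT}·N(d₂) = 121.458711 − 99.760865 = 21.697845
φ(d₁) = (1/√(2π))·e^{−d₁²/2} = 0.274045
Γ = φ(d₁) / (S·σ·√T) = 0.010708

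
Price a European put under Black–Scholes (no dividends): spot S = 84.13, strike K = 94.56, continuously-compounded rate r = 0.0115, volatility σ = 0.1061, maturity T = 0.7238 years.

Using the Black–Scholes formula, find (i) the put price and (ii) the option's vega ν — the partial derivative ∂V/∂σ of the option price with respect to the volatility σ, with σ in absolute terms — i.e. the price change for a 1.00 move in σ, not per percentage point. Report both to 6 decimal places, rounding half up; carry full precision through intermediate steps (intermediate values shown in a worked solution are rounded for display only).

σ√T = 0.1061·√0.7238 = 0.090266
d₁ = (ln(S/K) + (r+σ²/2)T) / (σ√T) = (ln(84.13/94.56) + (0.0115+0.1061²/2)·0.7238) / 0.090266 = (-0.116871 + 0.012398) / 0.090266 = -1.157396
d₂ = d₁ − σ√T = -1.157396 − 0.090266 = -1.247662
e^{−rT} = e^{−0.0115·0.7238} = 0.991711
N(−d₁) = 0.876445,  N(−d₂) = 0.893923
Put price V = K·e^{−rT}·N(−d₂) − S·N(−d₁) = 83.828648 − 73.735297 = 10.093351
φ(d₁) = (1/√(2π))·e^{−d₁²/2} = 0.204186
ν = S·φ(d₁)·√T = 14.614607

price = 10.093351
ν = 14.614607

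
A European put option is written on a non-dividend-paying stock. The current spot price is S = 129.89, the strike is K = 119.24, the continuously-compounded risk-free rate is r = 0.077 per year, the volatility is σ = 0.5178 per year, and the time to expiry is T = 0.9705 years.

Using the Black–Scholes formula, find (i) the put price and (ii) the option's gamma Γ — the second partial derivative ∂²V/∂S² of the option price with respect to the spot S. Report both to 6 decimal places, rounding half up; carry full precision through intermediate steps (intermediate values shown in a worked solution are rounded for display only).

price = 15.751869
Γ = 0.005120

σ√T = 0.5178·√0.9705 = 0.510105
d₁ = (ln(S/K) + (r+σ²/2)T) / (σ√T) = (ln(129.89/119.24) + (0.077+0.5178²/2)·0.9705) / 0.510105 = (0.085550 + 0.204832) / 0.510105 = 0.569259
d₂ = d₁ − σ√T = 0.569259 − 0.510105 = 0.059153
e^{−rT} = e^{−0.077·0.9705} = 0.927995
N(−d₁) = 0.284590,  N(−d₂) = 0.476415
Put price V = K·e^{−rT}·N(−d₂) − S·N(−d₁) = 52.717302 − 36.965433 = 15.751869
φ(d₁) = (1/√(2π))·e^{−d₁²/2} = 0.339268
Γ = φ(d₁) / (S·σ·√T) = 0.005120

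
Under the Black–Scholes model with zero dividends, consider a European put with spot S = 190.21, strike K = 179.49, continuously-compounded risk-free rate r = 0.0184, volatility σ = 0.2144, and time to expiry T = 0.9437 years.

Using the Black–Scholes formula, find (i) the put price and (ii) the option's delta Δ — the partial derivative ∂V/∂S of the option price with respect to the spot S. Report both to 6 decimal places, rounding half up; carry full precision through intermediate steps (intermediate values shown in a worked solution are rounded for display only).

σ√T = 0.2144·√0.9437 = 0.208277
d₁ = (ln(S/K) + (r+σ²/2)T) / (σ√T) = (ln(190.21/179.49) + (0.0184+0.2144²/2)·0.9437) / 0.208277 = (0.058009 + 0.039054) / 0.208277 = 0.466028
d₂ = d₁ − σ√T = 0.466028 − 0.208277 = 0.257751
e^{−rT} = e^{−0.0184·0.9437} = 0.982786
N(−d₁) = 0.320598,  N(−d₂) = 0.398300
Put price V = K·e^{−rT}·N(−d₂) − S·N(−d₁) = 70.260145 − 60.980896 = 9.279249
Δ = −N(−d₁) = -0.320598

price = 9.279249
Δ = -0.320598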